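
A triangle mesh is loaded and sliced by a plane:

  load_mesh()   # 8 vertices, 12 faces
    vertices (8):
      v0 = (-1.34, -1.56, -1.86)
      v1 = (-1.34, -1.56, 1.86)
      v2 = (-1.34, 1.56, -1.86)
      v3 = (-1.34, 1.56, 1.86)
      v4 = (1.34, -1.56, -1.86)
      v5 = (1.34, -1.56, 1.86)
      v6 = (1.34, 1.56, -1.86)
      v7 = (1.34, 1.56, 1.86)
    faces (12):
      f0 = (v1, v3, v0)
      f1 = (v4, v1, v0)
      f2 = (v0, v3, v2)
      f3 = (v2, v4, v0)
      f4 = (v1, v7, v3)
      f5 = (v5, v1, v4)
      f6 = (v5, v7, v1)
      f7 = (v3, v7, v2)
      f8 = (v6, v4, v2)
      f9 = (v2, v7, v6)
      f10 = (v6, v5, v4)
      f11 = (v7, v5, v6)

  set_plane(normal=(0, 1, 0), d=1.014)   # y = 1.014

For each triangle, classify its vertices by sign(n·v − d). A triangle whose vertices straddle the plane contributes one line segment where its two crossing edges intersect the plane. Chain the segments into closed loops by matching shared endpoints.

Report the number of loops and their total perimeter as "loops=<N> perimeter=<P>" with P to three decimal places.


loops=1 perimeter=12.800

Straddling triangles (8 of 12):
  (v1,v3,v0) [-+-] → (-1.34, 1.014, 1.86)–(-1.34, 1.014, 1.209)  len=0.6510
  (v0,v3,v2) [-++] → (-1.34, 1.014, 1.209)–(-1.34, 1.014, -1.86)  len=3.0690
  (v2,v4,v0) [+--] → (-0.871, 1.014, -1.86)–(-1.34, 1.014, -1.86)  len=0.4690
  (v1,v7,v3) [-++] → (0.871, 1.014, 1.86)–(-1.34, 1.014, 1.86)  len=2.2110
  (v5,v7,v1) [-+-] → (1.34, 1.014, 1.86)–(0.871, 1.014, 1.86)  len=0.4690
  (v6,v4,v2) [+-+] → (1.34, 1.014, -1.86)–(-0.871, 1.014, -1.86)  len=2.2110
  (v6,v5,v4) [+--] → (1.34, 1.014, -1.209)–(1.34, 1.014, -1.86)  len=0.6510
  (v7,v5,v6) [+-+] → (1.34, 1.014, 1.86)–(1.34, 1.014, -1.209)  len=3.0690

Chained into 1 loop(s):
  loop 1: 8 segments, perimeter = 12.8000
Total perimeter = 12.800


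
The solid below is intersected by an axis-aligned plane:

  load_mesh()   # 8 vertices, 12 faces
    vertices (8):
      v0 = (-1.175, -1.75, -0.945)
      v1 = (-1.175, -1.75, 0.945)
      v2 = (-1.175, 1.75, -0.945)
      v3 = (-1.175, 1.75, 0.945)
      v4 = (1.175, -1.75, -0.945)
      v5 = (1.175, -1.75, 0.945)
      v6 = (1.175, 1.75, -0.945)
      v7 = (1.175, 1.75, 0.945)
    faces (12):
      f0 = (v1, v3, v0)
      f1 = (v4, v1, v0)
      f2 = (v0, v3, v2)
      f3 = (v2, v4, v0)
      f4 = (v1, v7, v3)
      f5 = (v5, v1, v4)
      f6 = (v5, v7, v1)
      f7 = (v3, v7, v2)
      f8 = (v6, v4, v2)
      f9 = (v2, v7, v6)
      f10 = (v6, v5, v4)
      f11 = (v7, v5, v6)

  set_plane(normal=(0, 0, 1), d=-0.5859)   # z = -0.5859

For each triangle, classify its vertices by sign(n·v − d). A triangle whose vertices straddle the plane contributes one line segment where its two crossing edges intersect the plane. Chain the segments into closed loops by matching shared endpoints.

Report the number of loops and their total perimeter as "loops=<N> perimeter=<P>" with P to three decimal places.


loops=1 perimeter=11.700

Straddling triangles (8 of 12):
  (v1,v3,v0) [++-] → (-1.175, -1.085, -0.5859)–(-1.175, -1.75, -0.5859)  len=0.6650
  (v4,v1,v0) [-+-] → (0.7285, -1.75, -0.5859)–(-1.175, -1.75, -0.5859)  len=1.9035
  (v0,v3,v2) [-+-] → (-1.175, -1.085, -0.5859)–(-1.175, 1.75, -0.5859)  len=2.8350
  (v5,v1,v4) [++-] → (0.7285, -1.75, -0.5859)–(1.175, -1.75, -0.5859)  len=0.4465
  (v3,v7,v2) [++-] → (-0.7285, 1.75, -0.5859)–(-1.175, 1.75, -0.5859)  len=0.4465
  (v2,v7,v6) [-+-] → (-0.7285, 1.75, -0.5859)–(1.175, 1.75, -0.5859)  len=1.9035
  (v6,v5,v4) [-+-] → (1.175, 1.085, -0.5859)–(1.175, -1.75, -0.5859)  len=2.8350
  (v7,v5,v6) [++-] → (1.175, 1.085, -0.5859)–(1.175, 1.75, -0.5859)  len=0.6650

Chained into 1 loop(s):
  loop 1: 8 segments, perimeter = 11.7000
Total perimeter = 11.700


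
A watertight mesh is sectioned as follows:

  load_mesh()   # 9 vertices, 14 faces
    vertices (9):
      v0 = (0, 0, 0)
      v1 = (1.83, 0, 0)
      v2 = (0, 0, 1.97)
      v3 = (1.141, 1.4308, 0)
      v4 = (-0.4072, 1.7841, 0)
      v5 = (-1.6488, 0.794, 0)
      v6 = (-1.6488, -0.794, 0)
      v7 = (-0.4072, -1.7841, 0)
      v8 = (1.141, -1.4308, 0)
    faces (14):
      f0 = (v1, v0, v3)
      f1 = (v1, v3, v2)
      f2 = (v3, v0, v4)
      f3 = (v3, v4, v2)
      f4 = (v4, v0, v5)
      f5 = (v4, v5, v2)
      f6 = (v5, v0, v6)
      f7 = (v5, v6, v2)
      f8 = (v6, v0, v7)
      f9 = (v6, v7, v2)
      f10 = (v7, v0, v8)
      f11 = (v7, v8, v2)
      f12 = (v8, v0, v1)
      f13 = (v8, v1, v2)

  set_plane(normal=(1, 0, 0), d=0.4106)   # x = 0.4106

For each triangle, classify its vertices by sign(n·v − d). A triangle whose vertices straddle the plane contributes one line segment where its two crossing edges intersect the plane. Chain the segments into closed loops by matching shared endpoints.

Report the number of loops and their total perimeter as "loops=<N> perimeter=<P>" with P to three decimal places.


loops=1 perimeter=7.679

Straddling triangles (8 of 14):
  (v1,v0,v3) [+-+] → (0.4106, 0, 0)–(0.4106, 0.514887, 0)  len=0.5149
  (v1,v3,v2) [++-] → (0.4106, 0.514887, 1.26108)–(0.4106, 0, 1.52799)  len=0.5800
  (v3,v0,v4) [+--] → (0.4106, 0.514887, 0)–(0.4106, 1.59748, 0)  len=1.0826
  (v3,v4,v2) [+--] → (0.4106, 1.59748, 0)–(0.4106, 0.514887, 1.26108)  len=1.6620
  (v7,v0,v8) [--+] → (0.4106, -0.514887, 0)–(0.4106, -1.59748, 0)  len=1.0826
  (v7,v8,v2) [-+-] → (0.4106, -1.59748, 0)–(0.4106, -0.514887, 1.26108)  len=1.6620
  (v8,v0,v1) [+-+] → (0.4106, -0.514887, 0)–(0.4106, 0, 0)  len=0.5149
  (v8,v1,v2) [++-] → (0.4106, 0, 1.52799)–(0.4106, -0.514887, 1.26108)  len=0.5800

Chained into 1 loop(s):
  loop 1: 8 segments, perimeter = 7.6789
Total perimeter = 7.679


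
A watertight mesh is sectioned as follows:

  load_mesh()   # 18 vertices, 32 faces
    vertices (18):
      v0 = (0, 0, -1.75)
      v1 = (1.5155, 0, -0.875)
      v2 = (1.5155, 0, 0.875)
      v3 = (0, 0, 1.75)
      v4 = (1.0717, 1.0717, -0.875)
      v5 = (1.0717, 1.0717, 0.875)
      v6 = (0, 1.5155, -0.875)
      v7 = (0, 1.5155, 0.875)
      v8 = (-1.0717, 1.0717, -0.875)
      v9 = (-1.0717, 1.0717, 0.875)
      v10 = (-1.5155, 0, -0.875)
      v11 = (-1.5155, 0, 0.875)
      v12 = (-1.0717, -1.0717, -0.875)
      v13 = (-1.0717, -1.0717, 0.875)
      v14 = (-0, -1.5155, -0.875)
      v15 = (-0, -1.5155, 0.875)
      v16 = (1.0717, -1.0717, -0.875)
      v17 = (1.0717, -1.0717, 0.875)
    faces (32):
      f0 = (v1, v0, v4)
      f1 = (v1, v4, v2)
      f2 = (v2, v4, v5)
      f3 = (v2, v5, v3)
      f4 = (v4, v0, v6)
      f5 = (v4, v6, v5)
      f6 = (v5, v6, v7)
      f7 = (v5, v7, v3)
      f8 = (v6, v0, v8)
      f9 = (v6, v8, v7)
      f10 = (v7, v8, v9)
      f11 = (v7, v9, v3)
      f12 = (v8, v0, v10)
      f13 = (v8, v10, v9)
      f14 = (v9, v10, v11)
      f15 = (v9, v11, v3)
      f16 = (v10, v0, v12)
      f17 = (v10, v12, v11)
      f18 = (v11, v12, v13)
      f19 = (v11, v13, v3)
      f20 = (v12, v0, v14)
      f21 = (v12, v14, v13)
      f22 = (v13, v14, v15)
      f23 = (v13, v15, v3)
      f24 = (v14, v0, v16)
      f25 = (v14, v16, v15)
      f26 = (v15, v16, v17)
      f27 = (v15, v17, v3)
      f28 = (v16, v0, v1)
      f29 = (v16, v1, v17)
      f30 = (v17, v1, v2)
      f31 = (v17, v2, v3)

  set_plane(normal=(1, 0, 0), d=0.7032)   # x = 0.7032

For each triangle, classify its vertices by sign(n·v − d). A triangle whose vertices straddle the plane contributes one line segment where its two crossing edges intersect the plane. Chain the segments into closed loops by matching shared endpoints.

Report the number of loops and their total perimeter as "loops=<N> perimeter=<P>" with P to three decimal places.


Straddling triangles (12 of 32):
  (v1,v0,v4) [+-+] → (0.7032, 0, -1.344)–(0.7032, 0.7032, -1.17587)  len=0.7230
  (v2,v5,v3) [++-] → (0.7032, 0.7032, 1.17587)–(0.7032, 0, 1.344)  len=0.7230
  (v4,v0,v6) [+--] → (0.7032, 0.7032, -1.17587)–(0.7032, 1.2243, -0.875)  len=0.6017
  (v4,v6,v5) [+-+] → (0.7032, 1.2243, -0.875)–(0.7032, 1.2243, 0.273269)  len=1.1483
  (v5,v6,v7) [+--] → (0.7032, 1.2243, 0.273269)–(0.7032, 1.2243, 0.875)  len=0.6017
  (v5,v7,v3) [+--] → (0.7032, 1.2243, 0.875)–(0.7032, 0.7032, 1.17587)  len=0.6017
  (v14,v0,v16) [--+] → (0.7032, -0.7032, -1.17587)–(0.7032, -1.2243, -0.875)  len=0.6017
  (v14,v16,v15) [-+-] → (0.7032, -1.2243, -0.875)–(0.7032, -1.2243, -0.273269)  len=0.6017
  (v15,v16,v17) [-++] → (0.7032, -1.2243, -0.273269)–(0.7032, -1.2243, 0.875)  len=1.1483
  (v15,v17,v3) [-+-] → (0.7032, -1.2243, 0.875)–(0.7032, -0.7032, 1.17587)  len=0.6017
  (v16,v0,v1) [+-+] → (0.7032, -0.7032, -1.17587)–(0.7032, 0, -1.344)  len=0.7230
  (v17,v2,v3) [++-] → (0.7032, 0, 1.344)–(0.7032, -0.7032, 1.17587)  len=0.7230

Chained into 1 loop(s):
  loop 1: 12 segments, perimeter = 8.7990
Total perimeter = 8.799

loops=1 perimeter=8.799


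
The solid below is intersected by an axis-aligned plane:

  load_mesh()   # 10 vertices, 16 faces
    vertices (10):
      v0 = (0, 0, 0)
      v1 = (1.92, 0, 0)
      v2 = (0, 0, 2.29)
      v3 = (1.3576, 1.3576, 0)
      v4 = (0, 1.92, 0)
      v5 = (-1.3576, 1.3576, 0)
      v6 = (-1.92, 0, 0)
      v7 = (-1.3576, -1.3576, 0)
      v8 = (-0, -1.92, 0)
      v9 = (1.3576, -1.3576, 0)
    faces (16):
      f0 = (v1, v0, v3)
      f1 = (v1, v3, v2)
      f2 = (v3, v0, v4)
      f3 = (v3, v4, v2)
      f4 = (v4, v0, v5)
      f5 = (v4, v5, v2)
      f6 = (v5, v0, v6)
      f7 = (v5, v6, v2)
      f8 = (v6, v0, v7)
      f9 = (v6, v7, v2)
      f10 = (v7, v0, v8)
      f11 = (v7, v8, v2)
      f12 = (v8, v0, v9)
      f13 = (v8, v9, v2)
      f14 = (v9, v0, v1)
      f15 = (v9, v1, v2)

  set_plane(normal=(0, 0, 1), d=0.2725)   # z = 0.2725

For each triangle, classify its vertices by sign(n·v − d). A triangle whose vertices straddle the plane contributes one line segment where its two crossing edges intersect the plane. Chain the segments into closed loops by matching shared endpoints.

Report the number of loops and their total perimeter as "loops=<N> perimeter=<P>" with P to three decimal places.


loops=1 perimeter=10.357

Straddling triangles (8 of 16):
  (v1,v3,v2) [--+] → (1.19605, 1.19605, 0.2725)–(1.69153, 0, 0.2725)  len=1.2946
  (v3,v4,v2) [--+] → (0, 1.69153, 0.2725)–(1.19605, 1.19605, 0.2725)  len=1.2946
  (v4,v5,v2) [--+] → (-1.19605, 1.19605, 0.2725)–(0, 1.69153, 0.2725)  len=1.2946
  (v5,v6,v2) [--+] → (-1.69153, 0, 0.2725)–(-1.19605, 1.19605, 0.2725)  len=1.2946
  (v6,v7,v2) [--+] → (-1.19605, -1.19605, 0.2725)–(-1.69153, 0, 0.2725)  len=1.2946
  (v7,v8,v2) [--+] → (0, -1.69153, 0.2725)–(-1.19605, -1.19605, 0.2725)  len=1.2946
  (v8,v9,v2) [--+] → (1.19605, -1.19605, 0.2725)–(0, -1.69153, 0.2725)  len=1.2946
  (v9,v1,v2) [--+] → (1.69153, 0, 0.2725)–(1.19605, -1.19605, 0.2725)  len=1.2946

Chained into 1 loop(s):
  loop 1: 8 segments, perimeter = 10.3569
Total perimeter = 10.357


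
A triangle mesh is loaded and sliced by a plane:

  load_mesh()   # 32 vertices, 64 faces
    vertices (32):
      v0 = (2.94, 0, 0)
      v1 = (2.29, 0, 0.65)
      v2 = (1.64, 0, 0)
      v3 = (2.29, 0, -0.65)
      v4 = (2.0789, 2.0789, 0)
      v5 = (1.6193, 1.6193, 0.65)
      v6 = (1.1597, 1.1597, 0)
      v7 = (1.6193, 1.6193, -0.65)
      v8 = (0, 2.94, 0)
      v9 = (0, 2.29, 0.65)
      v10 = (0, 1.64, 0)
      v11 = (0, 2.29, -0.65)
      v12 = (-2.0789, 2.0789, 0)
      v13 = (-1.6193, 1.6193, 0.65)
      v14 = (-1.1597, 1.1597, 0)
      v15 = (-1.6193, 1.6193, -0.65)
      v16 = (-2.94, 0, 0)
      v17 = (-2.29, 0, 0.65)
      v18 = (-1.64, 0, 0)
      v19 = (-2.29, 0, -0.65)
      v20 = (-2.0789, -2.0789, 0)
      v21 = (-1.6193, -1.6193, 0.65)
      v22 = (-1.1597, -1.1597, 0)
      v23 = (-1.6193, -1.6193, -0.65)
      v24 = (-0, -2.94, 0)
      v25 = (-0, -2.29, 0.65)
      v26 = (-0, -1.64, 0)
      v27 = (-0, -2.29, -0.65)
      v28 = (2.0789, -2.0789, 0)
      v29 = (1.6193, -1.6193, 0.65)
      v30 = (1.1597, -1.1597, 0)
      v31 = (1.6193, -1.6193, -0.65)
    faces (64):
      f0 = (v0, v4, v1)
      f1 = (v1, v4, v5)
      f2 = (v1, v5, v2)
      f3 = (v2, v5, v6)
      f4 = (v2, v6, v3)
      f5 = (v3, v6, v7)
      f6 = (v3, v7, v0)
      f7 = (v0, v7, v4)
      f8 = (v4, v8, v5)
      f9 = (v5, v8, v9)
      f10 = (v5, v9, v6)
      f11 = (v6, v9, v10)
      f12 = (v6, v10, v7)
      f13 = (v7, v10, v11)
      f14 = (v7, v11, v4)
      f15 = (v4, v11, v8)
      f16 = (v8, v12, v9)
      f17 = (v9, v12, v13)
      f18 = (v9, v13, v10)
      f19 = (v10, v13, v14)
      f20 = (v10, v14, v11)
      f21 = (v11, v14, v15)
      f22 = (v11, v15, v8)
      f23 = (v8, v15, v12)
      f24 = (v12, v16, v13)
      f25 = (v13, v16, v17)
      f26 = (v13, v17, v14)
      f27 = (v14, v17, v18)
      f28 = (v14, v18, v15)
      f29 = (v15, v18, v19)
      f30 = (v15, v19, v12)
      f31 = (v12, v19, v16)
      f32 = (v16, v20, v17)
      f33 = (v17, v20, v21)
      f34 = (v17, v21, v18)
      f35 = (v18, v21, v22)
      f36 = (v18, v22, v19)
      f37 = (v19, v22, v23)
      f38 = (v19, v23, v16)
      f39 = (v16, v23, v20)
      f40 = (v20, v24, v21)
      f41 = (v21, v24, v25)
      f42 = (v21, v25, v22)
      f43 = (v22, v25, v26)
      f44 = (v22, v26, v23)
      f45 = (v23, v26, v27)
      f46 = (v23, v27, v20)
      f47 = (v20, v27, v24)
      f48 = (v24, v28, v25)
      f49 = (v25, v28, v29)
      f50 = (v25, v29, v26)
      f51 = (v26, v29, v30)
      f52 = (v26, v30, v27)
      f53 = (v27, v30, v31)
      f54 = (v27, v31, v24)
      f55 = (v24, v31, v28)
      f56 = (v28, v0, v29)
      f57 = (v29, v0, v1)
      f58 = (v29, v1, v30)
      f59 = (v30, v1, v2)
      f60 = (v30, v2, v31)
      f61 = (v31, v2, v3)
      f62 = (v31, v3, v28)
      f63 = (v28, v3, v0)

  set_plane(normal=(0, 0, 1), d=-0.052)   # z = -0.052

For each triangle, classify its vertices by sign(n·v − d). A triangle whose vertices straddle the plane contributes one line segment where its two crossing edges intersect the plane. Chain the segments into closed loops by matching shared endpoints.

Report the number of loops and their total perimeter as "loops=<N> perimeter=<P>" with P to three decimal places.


Straddling triangles (32 of 64):
  (v2,v6,v3) [++-] → (1.25012, 1.06692, -0.052)–(1.692, 0, -0.052)  len=1.1548
  (v3,v6,v7) [-+-] → (1.25012, 1.06692, -0.052)–(1.19647, 1.19647, -0.052)  len=0.1402
  (v3,v7,v0) [--+] → (2.83434, 0.129544, -0.052)–(2.888, 0, -0.052)  len=0.1402
  (v0,v7,v4) [+-+] → (2.83434, 0.129544, -0.052)–(2.04213, 2.04213, -0.052)  len=2.0702
  (v6,v10,v7) [++-] → (0.129544, 1.63834, -0.052)–(1.19647, 1.19647, -0.052)  len=1.1548
  (v7,v10,v11) [-+-] → (0.129544, 1.63834, -0.052)–(0, 1.692, -0.052)  len=0.1402
  (v7,v11,v4) [--+] → (1.91259, 2.09579, -0.052)–(2.04213, 2.04213, -0.052)  len=0.1402
  (v4,v11,v8) [+-+] → (1.91259, 2.09579, -0.052)–(0, 2.888, -0.052)  len=2.0702
  (v10,v14,v11) [++-] → (-1.06692, 1.25012, -0.052)–(0, 1.692, -0.052)  len=1.1548
  (v11,v14,v15) [-+-] → (-1.06692, 1.25012, -0.052)–(-1.19647, 1.19647, -0.052)  len=0.1402
  (v11,v15,v8) [--+] → (-0.129544, 2.83434, -0.052)–(0, 2.888, -0.052)  len=0.1402
  (v8,v15,v12) [+-+] → (-0.129544, 2.83434, -0.052)–(-2.04213, 2.04213, -0.052)  len=2.0702
  (v14,v18,v15) [++-] → (-1.63834, 0.129544, -0.052)–(-1.19647, 1.19647, -0.052)  len=1.1548
  (v15,v18,v19) [-+-] → (-1.63834, 0.129544, -0.052)–(-1.692, 0, -0.052)  len=0.1402
  (v15,v19,v12) [--+] → (-2.09579, 1.91259, -0.052)–(-2.04213, 2.04213, -0.052)  len=0.1402
  (v12,v19,v16) [+-+] → (-2.09579, 1.91259, -0.052)–(-2.888, 0, -0.052)  len=2.0702
  (v18,v22,v19) [++-] → (-1.25012, -1.06692, -0.052)–(-1.692, 0, -0.052)  len=1.1548
  (v19,v22,v23) [-+-] → (-1.25012, -1.06692, -0.052)–(-1.19647, -1.19647, -0.052)  len=0.1402
  (v19,v23,v16) [--+] → (-2.83434, -0.129544, -0.052)–(-2.888, 0, -0.052)  len=0.1402
  (v16,v23,v20) [+-+] → (-2.83434, -0.129544, -0.052)–(-2.04213, -2.04213, -0.052)  len=2.0702
  (v22,v26,v23) [++-] → (-0.129544, -1.63834, -0.052)–(-1.19647, -1.19647, -0.052)  len=1.1548
  (v23,v26,v27) [-+-] → (-0.129544, -1.63834, -0.052)–(0, -1.692, -0.052)  len=0.1402
  (v23,v27,v20) [--+] → (-1.91259, -2.09579, -0.052)–(-2.04213, -2.04213, -0.052)  len=0.1402
  (v20,v27,v24) [+-+] → (-1.91259, -2.09579, -0.052)–(0, -2.888, -0.052)  len=2.0702
  (v26,v30,v27) [++-] → (1.06692, -1.25012, -0.052)–(0, -1.692, -0.052)  len=1.1548
  (v27,v30,v31) [-+-] → (1.06692, -1.25012, -0.052)–(1.19647, -1.19647, -0.052)  len=0.1402
  (v27,v31,v24) [--+] → (0.129544, -2.83434, -0.052)–(0, -2.888, -0.052)  len=0.1402
  (v24,v31,v28) [+-+] → (0.129544, -2.83434, -0.052)–(2.04213, -2.04213, -0.052)  len=2.0702
  (v30,v2,v31) [++-] → (1.63834, -0.129544, -0.052)–(1.19647, -1.19647, -0.052)  len=1.1548
  (v31,v2,v3) [-+-] → (1.63834, -0.129544, -0.052)–(1.692, 0, -0.052)  len=0.1402
  (v31,v3,v28) [--+] → (2.09579, -1.91259, -0.052)–(2.04213, -2.04213, -0.052)  len=0.1402
  (v28,v3,v0) [+-+] → (2.09579, -1.91259, -0.052)–(2.888, 0, -0.052)  len=2.0702

Chained into 2 loop(s):
  loop 1: 16 segments, perimeter = 10.3602
  loop 2: 16 segments, perimeter = 17.6831
Total perimeter = 28.043

loops=2 perimeter=28.043


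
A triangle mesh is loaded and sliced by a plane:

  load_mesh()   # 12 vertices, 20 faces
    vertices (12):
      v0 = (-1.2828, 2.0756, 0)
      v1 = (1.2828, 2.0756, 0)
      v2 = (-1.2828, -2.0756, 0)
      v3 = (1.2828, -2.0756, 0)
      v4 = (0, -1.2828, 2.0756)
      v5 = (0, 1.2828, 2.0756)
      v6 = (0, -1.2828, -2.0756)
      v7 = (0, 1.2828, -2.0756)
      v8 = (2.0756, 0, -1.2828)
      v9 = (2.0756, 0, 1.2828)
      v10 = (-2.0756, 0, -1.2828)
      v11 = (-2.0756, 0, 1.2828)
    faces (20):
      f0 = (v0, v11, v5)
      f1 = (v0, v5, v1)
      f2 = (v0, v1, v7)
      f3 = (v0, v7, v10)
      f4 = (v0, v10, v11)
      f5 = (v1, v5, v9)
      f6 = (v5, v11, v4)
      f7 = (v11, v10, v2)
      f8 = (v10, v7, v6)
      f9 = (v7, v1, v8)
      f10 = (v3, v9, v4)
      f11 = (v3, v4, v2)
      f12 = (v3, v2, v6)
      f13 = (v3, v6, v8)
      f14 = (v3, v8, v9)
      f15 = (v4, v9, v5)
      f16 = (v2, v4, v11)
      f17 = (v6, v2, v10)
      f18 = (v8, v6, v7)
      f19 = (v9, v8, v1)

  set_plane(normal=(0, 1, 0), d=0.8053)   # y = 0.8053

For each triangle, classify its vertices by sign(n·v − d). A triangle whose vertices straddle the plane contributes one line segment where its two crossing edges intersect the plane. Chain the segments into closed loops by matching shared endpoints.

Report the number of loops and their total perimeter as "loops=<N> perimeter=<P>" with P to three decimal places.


Straddling triangles (10 of 20):
  (v0,v11,v5) [+-+] → (-1.76801, 0.8053, 0.785094)–(-0.772606, 0.8053, 1.78049)  len=1.4077
  (v0,v7,v10) [++-] → (-0.772606, 0.8053, -1.78049)–(-1.76801, 0.8053, -0.785094)  len=1.4077
  (v0,v10,v11) [+--] → (-1.76801, 0.8053, -0.785094)–(-1.76801, 0.8053, 0.785094)  len=1.5702
  (v1,v5,v9) [++-] → (0.772606, 0.8053, 1.78049)–(1.76801, 0.8053, 0.785094)  len=1.4077
  (v5,v11,v4) [+--] → (-0.772606, 0.8053, 1.78049)–(0, 0.8053, 2.0756)  len=0.8270
  (v10,v7,v6) [-+-] → (-0.772606, 0.8053, -1.78049)–(0, 0.8053, -2.0756)  len=0.8270
  (v7,v1,v8) [++-] → (1.76801, 0.8053, -0.785094)–(0.772606, 0.8053, -1.78049)  len=1.4077
  (v4,v9,v5) [--+] → (0.772606, 0.8053, 1.78049)–(0, 0.8053, 2.0756)  len=0.8270
  (v8,v6,v7) [--+] → (0, 0.8053, -2.0756)–(0.772606, 0.8053, -1.78049)  len=0.8270
  (v9,v8,v1) [--+] → (1.76801, 0.8053, -0.785094)–(1.76801, 0.8053, 0.785094)  len=1.5702

Chained into 1 loop(s):
  loop 1: 10 segments, perimeter = 12.0794
Total perimeter = 12.079

loops=1 perimeter=12.079


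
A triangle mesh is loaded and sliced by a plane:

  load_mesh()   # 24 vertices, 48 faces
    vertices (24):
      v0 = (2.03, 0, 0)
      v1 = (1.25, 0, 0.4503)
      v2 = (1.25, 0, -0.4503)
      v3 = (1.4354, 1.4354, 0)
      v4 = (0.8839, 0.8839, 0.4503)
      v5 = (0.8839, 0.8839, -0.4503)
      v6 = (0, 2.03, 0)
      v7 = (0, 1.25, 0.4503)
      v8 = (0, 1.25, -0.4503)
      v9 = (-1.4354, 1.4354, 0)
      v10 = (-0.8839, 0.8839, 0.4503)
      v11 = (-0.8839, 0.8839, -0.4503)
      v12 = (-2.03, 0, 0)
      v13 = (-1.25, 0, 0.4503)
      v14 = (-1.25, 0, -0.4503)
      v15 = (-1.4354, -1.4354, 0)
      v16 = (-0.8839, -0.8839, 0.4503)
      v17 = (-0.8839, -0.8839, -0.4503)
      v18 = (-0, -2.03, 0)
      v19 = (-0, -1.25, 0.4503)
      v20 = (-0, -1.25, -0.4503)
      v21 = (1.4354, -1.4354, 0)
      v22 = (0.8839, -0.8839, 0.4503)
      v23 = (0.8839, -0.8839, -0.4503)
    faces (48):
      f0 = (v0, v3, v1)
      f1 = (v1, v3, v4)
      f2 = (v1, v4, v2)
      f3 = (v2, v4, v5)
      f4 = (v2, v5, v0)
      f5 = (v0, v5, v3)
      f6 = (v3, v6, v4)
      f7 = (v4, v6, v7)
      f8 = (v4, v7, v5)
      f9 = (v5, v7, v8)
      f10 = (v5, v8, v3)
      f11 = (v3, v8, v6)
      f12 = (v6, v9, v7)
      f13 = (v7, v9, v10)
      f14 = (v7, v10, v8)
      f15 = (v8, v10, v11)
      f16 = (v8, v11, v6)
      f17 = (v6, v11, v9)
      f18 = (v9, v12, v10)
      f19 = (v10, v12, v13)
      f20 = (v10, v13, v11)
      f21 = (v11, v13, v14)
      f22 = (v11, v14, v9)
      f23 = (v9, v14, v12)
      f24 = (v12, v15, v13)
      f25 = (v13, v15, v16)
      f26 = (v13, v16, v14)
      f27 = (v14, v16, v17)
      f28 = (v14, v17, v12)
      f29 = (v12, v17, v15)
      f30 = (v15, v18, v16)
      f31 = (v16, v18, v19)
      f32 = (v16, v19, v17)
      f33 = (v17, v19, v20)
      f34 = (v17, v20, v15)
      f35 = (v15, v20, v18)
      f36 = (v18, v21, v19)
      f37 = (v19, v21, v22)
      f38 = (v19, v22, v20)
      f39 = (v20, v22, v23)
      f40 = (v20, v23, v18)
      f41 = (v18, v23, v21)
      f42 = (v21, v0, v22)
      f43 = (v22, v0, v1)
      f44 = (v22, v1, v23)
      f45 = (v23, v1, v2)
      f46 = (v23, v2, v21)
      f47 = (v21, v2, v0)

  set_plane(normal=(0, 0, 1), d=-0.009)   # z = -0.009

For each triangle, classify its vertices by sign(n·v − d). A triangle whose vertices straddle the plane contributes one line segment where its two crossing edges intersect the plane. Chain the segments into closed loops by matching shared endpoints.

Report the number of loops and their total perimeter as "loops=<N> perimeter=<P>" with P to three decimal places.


loops=2 perimeter=19.988

Straddling triangles (32 of 48):
  (v1,v4,v2) [++-] → (1.07061, 0.433117, -0.009)–(1.25, 0, -0.009)  len=0.4688
  (v2,v4,v5) [-+-] → (1.07061, 0.433117, -0.009)–(0.8839, 0.8839, -0.009)  len=0.4879
  (v2,v5,v0) [--+] → (2.00709, 0.0176662, -0.009)–(2.01441, 0, -0.009)  len=0.0191
  (v0,v5,v3) [+-+] → (2.00709, 0.0176662, -0.009)–(1.42438, 1.42438, -0.009)  len=1.5226
  (v4,v7,v5) [++-] → (0.450783, 1.06329, -0.009)–(0.8839, 0.8839, -0.009)  len=0.4688
  (v5,v7,v8) [-+-] → (0.450783, 1.06329, -0.009)–(0, 1.25, -0.009)  len=0.4879
  (v5,v8,v3) [--+] → (1.40671, 1.43169, -0.009)–(1.42438, 1.42438, -0.009)  len=0.0191
  (v3,v8,v6) [+-+] → (1.40671, 1.43169, -0.009)–(0, 2.01441, -0.009)  len=1.5226
  (v7,v10,v8) [++-] → (-0.433117, 1.07061, -0.009)–(0, 1.25, -0.009)  len=0.4688
  (v8,v10,v11) [-+-] → (-0.433117, 1.07061, -0.009)–(-0.8839, 0.8839, -0.009)  len=0.4879
  (v8,v11,v6) [--+] → (-0.0176662, 2.00709, -0.009)–(0, 2.01441, -0.009)  len=0.0191
  (v6,v11,v9) [+-+] → (-0.0176662, 2.00709, -0.009)–(-1.42438, 1.42438, -0.009)  len=1.5226
  (v10,v13,v11) [++-] → (-1.06329, 0.450783, -0.009)–(-0.8839, 0.8839, -0.009)  len=0.4688
  (v11,v13,v14) [-+-] → (-1.06329, 0.450783, -0.009)–(-1.25, 0, -0.009)  len=0.4879
  (v11,v14,v9) [--+] → (-1.43169, 1.40671, -0.009)–(-1.42438, 1.42438, -0.009)  len=0.0191
  (v9,v14,v12) [+-+] → (-1.43169, 1.40671, -0.009)–(-2.01441, 0, -0.009)  len=1.5226
  (v13,v16,v14) [++-] → (-1.07061, -0.433117, -0.009)–(-1.25, 0, -0.009)  len=0.4688
  (v14,v16,v17) [-+-] → (-1.07061, -0.433117, -0.009)–(-0.8839, -0.8839, -0.009)  len=0.4879
  (v14,v17,v12) [--+] → (-2.00709, -0.0176662, -0.009)–(-2.01441, 0, -0.009)  len=0.0191
  (v12,v17,v15) [+-+] → (-2.00709, -0.0176662, -0.009)–(-1.42438, -1.42438, -0.009)  len=1.5226
  (v16,v19,v17) [++-] → (-0.450783, -1.06329, -0.009)–(-0.8839, -0.8839, -0.009)  len=0.4688
  (v17,v19,v20) [-+-] → (-0.450783, -1.06329, -0.009)–(0, -1.25, -0.009)  len=0.4879
  (v17,v20,v15) [--+] → (-1.40671, -1.43169, -0.009)–(-1.42438, -1.42438, -0.009)  len=0.0191
  (v15,v20,v18) [+-+] → (-1.40671, -1.43169, -0.009)–(0, -2.01441, -0.009)  len=1.5226
  (v19,v22,v20) [++-] → (0.433117, -1.07061, -0.009)–(0, -1.25, -0.009)  len=0.4688
  (v20,v22,v23) [-+-] → (0.433117, -1.07061, -0.009)–(0.8839, -0.8839, -0.009)  len=0.4879
  (v20,v23,v18) [--+] → (0.0176662, -2.00709, -0.009)–(0, -2.01441, -0.009)  len=0.0191
  (v18,v23,v21) [+-+] → (0.0176662, -2.00709, -0.009)–(1.42438, -1.42438, -0.009)  len=1.5226
  (v22,v1,v23) [++-] → (1.06329, -0.450783, -0.009)–(0.8839, -0.8839, -0.009)  len=0.4688
  (v23,v1,v2) [-+-] → (1.06329, -0.450783, -0.009)–(1.25, 0, -0.009)  len=0.4879
  (v23,v2,v21) [--+] → (1.43169, -1.40671, -0.009)–(1.42438, -1.42438, -0.009)  len=0.0191
  (v21,v2,v0) [+-+] → (1.43169, -1.40671, -0.009)–(2.01441, 0, -0.009)  len=1.5226

Chained into 2 loop(s):
  loop 1: 16 segments, perimeter = 7.6537
  loop 2: 16 segments, perimeter = 12.3340
Total perimeter = 19.988


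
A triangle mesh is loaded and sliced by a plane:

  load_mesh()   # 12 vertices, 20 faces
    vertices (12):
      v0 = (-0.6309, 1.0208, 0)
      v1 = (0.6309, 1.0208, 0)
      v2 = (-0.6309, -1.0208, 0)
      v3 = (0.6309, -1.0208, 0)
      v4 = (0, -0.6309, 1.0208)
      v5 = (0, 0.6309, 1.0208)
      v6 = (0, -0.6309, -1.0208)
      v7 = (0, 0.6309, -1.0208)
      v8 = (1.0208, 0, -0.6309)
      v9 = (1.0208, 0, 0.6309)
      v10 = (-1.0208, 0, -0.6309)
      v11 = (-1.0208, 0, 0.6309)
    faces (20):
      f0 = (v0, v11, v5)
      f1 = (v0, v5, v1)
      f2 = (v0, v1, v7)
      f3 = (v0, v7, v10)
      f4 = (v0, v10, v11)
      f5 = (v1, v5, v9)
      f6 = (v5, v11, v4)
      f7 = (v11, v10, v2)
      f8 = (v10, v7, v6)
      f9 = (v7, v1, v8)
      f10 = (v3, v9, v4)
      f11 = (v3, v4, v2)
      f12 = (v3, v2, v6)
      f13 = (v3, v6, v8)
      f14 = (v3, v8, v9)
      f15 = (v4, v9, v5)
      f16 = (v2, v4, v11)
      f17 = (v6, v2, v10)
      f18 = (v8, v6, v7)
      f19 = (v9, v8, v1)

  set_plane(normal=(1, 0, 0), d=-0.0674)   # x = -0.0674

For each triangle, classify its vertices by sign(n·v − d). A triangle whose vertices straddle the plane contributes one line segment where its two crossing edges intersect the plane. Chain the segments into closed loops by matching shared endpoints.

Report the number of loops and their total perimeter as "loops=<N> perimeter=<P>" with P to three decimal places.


Straddling triangles (10 of 20):
  (v0,v11,v5) [--+] → (-0.0674, 0.589244, 0.995056)–(-0.0674, 0.672554, 0.911746)  len=0.1178
  (v0,v5,v1) [-++] → (-0.0674, 0.672554, 0.911746)–(-0.0674, 1.0208, 0)  len=0.9760
  (v0,v1,v7) [-++] → (-0.0674, 1.0208, 0)–(-0.0674, 0.672554, -0.911746)  len=0.9760
  (v0,v7,v10) [-+-] → (-0.0674, 0.672554, -0.911746)–(-0.0674, 0.589244, -0.995056)  len=0.1178
  (v5,v11,v4) [+-+] → (-0.0674, 0.589244, 0.995056)–(-0.0674, -0.589244, 0.995056)  len=1.1785
  (v10,v7,v6) [-++] → (-0.0674, 0.589244, -0.995056)–(-0.0674, -0.589244, -0.995056)  len=1.1785
  (v3,v4,v2) [++-] → (-0.0674, -0.672554, 0.911746)–(-0.0674, -1.0208, 0)  len=0.9760
  (v3,v2,v6) [+-+] → (-0.0674, -1.0208, 0)–(-0.0674, -0.672554, -0.911746)  len=0.9760
  (v2,v4,v11) [-+-] → (-0.0674, -0.672554, 0.911746)–(-0.0674, -0.589244, 0.995056)  len=0.1178
  (v6,v2,v10) [+--] → (-0.0674, -0.672554, -0.911746)–(-0.0674, -0.589244, -0.995056)  len=0.1178

Chained into 1 loop(s):
  loop 1: 10 segments, perimeter = 6.7322
Total perimeter = 6.732

loops=1 perimeter=6.732


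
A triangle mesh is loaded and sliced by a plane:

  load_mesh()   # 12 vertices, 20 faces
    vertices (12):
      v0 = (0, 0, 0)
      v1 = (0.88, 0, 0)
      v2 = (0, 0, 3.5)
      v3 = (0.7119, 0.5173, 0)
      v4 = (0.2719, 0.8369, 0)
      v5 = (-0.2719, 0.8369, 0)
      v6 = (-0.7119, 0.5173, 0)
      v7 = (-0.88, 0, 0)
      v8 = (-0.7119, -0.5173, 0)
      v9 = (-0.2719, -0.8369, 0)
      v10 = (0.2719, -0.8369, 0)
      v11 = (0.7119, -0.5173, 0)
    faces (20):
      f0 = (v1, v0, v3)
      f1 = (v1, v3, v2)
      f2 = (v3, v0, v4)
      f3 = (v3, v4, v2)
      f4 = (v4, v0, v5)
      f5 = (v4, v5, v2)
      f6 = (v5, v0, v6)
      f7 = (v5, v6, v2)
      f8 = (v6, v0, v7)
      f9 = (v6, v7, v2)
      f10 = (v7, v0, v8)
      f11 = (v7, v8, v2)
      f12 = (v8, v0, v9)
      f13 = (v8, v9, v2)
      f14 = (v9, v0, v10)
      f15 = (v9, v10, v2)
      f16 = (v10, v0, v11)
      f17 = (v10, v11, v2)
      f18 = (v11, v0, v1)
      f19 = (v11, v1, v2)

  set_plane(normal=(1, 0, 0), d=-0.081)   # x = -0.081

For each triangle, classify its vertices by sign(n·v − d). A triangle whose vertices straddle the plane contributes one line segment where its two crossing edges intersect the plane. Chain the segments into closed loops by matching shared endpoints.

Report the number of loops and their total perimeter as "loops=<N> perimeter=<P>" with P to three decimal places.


loops=1 perimeter=8.263

Straddling triangles (12 of 20):
  (v4,v0,v5) [++-] → (-0.081, 0.249316, 0)–(-0.081, 0.8369, 0)  len=0.5876
  (v4,v5,v2) [+-+] → (-0.081, 0.8369, 0)–(-0.081, 0.249316, 2.45734)  len=2.5266
  (v5,v0,v6) [-+-] → (-0.081, 0.249316, 0)–(-0.081, 0.0588584, 0)  len=0.1905
  (v5,v6,v2) [--+] → (-0.081, 0.0588584, 3.10177)–(-0.081, 0.249316, 2.45734)  len=0.6720
  (v6,v0,v7) [-+-] → (-0.081, 0.0588584, 0)–(-0.081, 0, 0)  len=0.0589
  (v6,v7,v2) [--+] → (-0.081, 0, 3.17784)–(-0.081, 0.0588584, 3.10177)  len=0.0962
  (v7,v0,v8) [-+-] → (-0.081, 0, 0)–(-0.081, -0.0588584, 0)  len=0.0589
  (v7,v8,v2) [--+] → (-0.081, -0.0588584, 3.10177)–(-0.081, 0, 3.17784)  len=0.0962
  (v8,v0,v9) [-+-] → (-0.081, -0.0588584, 0)–(-0.081, -0.249316, 0)  len=0.1905
  (v8,v9,v2) [--+] → (-0.081, -0.249316, 2.45734)–(-0.081, -0.0588584, 3.10177)  len=0.6720
  (v9,v0,v10) [-++] → (-0.081, -0.249316, 0)–(-0.081, -0.8369, 0)  len=0.5876
  (v9,v10,v2) [-++] → (-0.081, -0.8369, 0)–(-0.081, -0.249316, 2.45734)  len=2.5266

Chained into 1 loop(s):
  loop 1: 12 segments, perimeter = 8.2634
Total perimeter = 8.263


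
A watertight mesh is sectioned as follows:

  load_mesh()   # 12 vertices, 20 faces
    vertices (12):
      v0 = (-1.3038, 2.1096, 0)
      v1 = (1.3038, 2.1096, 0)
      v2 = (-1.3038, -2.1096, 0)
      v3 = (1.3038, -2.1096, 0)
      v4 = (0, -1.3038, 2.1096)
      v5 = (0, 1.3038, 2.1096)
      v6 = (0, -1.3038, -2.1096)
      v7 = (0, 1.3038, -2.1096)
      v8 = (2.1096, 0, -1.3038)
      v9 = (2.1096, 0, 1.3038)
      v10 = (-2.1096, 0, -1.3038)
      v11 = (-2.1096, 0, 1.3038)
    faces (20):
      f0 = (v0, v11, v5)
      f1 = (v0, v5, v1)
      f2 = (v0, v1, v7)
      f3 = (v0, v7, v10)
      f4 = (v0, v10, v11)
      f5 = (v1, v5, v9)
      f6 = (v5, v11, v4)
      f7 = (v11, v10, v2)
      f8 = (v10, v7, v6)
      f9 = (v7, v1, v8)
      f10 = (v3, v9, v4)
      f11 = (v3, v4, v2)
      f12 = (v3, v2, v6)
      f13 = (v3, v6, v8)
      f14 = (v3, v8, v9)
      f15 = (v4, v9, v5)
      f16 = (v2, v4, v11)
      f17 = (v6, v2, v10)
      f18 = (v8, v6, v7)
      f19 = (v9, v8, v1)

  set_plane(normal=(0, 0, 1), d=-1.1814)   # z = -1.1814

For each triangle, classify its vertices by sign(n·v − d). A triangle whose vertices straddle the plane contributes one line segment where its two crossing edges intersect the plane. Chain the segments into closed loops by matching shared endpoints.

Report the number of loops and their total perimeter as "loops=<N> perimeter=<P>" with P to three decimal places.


loops=1 perimeter=11.403

Straddling triangles (10 of 20):
  (v0,v1,v7) [++-] → (0.573657, 1.65834, -1.1814)–(-0.573657, 1.65834, -1.1814)  len=1.1473
  (v0,v7,v10) [+--] → (-0.573657, 1.65834, -1.1814)–(-2.03395, 0.198048, -1.1814)  len=2.0652
  (v0,v10,v11) [+-+] → (-2.03395, 0.198048, -1.1814)–(-2.1096, 0, -1.1814)  len=0.2120
  (v11,v10,v2) [+-+] → (-2.1096, 0, -1.1814)–(-2.03395, -0.198048, -1.1814)  len=0.2120
  (v7,v1,v8) [-+-] → (0.573657, 1.65834, -1.1814)–(2.03395, 0.198048, -1.1814)  len=2.0652
  (v3,v2,v6) [++-] → (-0.573657, -1.65834, -1.1814)–(0.573657, -1.65834, -1.1814)  len=1.1473
  (v3,v6,v8) [+--] → (0.573657, -1.65834, -1.1814)–(2.03395, -0.198048, -1.1814)  len=2.0652
  (v3,v8,v9) [+-+] → (2.03395, -0.198048, -1.1814)–(2.1096, 0, -1.1814)  len=0.2120
  (v6,v2,v10) [-+-] → (-0.573657, -1.65834, -1.1814)–(-2.03395, -0.198048, -1.1814)  len=2.0652
  (v9,v8,v1) [+-+] → (2.1096, 0, -1.1814)–(2.03395, 0.198048, -1.1814)  len=0.2120

Chained into 1 loop(s):
  loop 1: 10 segments, perimeter = 11.4033
Total perimeter = 11.403


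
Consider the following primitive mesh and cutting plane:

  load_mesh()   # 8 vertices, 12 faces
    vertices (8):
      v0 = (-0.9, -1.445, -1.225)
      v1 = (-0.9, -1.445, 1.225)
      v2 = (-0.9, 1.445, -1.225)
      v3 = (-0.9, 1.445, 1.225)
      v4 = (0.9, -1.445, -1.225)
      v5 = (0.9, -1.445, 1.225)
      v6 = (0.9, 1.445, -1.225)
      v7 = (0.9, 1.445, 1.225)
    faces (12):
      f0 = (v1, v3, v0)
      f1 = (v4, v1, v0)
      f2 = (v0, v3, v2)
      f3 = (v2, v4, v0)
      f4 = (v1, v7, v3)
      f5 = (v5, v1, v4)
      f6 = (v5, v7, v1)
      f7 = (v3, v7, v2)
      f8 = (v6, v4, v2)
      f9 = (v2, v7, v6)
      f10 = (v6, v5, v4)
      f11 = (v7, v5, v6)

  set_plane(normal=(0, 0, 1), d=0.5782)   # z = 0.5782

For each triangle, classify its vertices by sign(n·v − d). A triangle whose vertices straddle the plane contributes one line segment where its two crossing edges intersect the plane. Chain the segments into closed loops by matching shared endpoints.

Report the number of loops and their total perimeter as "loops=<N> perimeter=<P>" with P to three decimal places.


Straddling triangles (8 of 12):
  (v1,v3,v0) [++-] → (-0.9, 0.68204, 0.5782)–(-0.9, -1.445, 0.5782)  len=2.1270
  (v4,v1,v0) [-+-] → (-0.4248, -1.445, 0.5782)–(-0.9, -1.445, 0.5782)  len=0.4752
  (v0,v3,v2) [-+-] → (-0.9, 0.68204, 0.5782)–(-0.9, 1.445, 0.5782)  len=0.7630
  (v5,v1,v4) [++-] → (-0.4248, -1.445, 0.5782)–(0.9, -1.445, 0.5782)  len=1.3248
  (v3,v7,v2) [++-] → (0.4248, 1.445, 0.5782)–(-0.9, 1.445, 0.5782)  len=1.3248
  (v2,v7,v6) [-+-] → (0.4248, 1.445, 0.5782)–(0.9, 1.445, 0.5782)  len=0.4752
  (v6,v5,v4) [-+-] → (0.9, -0.68204, 0.5782)–(0.9, -1.445, 0.5782)  len=0.7630
  (v7,v5,v6) [++-] → (0.9, -0.68204, 0.5782)–(0.9, 1.445, 0.5782)  len=2.1270

Chained into 1 loop(s):
  loop 1: 8 segments, perimeter = 9.3800
Total perimeter = 9.380

loops=1 perimeter=9.380


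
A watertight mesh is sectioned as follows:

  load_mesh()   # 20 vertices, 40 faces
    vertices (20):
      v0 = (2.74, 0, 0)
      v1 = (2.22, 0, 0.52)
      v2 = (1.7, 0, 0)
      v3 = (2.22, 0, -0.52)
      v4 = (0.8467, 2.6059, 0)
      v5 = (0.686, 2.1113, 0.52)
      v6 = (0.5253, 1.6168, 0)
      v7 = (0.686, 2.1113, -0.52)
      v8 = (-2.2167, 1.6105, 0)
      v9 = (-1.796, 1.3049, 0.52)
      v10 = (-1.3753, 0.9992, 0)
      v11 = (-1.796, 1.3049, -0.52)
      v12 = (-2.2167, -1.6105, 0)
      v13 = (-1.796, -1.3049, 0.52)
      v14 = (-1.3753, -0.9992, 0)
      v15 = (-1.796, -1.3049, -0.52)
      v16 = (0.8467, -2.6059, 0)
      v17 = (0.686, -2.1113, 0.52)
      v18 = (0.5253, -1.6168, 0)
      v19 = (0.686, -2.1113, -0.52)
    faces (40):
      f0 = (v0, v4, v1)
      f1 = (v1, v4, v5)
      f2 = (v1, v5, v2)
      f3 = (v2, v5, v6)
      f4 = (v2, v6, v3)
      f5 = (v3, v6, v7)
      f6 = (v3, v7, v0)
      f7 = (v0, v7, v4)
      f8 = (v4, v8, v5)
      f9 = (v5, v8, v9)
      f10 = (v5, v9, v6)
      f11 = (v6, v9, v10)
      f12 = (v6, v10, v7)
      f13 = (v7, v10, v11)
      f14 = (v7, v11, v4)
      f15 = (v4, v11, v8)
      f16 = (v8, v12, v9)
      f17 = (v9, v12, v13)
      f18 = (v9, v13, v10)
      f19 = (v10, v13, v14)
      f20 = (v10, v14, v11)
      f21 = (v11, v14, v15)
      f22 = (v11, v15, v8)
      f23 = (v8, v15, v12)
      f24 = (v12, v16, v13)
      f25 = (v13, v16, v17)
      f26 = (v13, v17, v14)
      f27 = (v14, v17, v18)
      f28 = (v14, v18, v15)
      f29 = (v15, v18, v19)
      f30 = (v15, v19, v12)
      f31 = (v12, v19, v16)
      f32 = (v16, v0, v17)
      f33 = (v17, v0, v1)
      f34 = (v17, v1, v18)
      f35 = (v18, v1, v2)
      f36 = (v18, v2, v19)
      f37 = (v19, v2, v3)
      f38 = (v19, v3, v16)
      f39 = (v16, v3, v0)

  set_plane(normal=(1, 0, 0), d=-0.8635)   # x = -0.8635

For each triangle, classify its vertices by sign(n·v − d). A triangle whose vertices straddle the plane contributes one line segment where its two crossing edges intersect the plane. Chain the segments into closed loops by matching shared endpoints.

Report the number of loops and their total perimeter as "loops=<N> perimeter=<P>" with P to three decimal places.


Straddling triangles (16 of 40):
  (v4,v8,v5) [+-+] → (-0.8635, 2.0502, 0)–(-0.8635, 1.84397, 0.242417)  len=0.3183
  (v5,v8,v9) [+--] → (-0.8635, 1.84397, 0.242417)–(-0.8635, 1.60787, 0.52)  len=0.3644
  (v5,v9,v6) [+-+] → (-0.8635, 1.60787, 0.52)–(-0.8635, 1.43019, 0.311108)  len=0.2742
  (v6,v9,v10) [+--] → (-0.8635, 1.43019, 0.311108)–(-0.8635, 1.16551, 0)  len=0.4085
  (v6,v10,v7) [+-+] → (-0.8635, 1.16551, 0)–(-0.8635, 1.27532, -0.129111)  len=0.1695
  (v7,v10,v11) [+--] → (-0.8635, 1.27532, -0.129111)–(-0.8635, 1.60787, -0.52)  len=0.5132
  (v7,v11,v4) [+-+] → (-0.8635, 1.60787, -0.52)–(-0.8635, 1.76397, -0.336513)  len=0.2409
  (v4,v11,v8) [+--] → (-0.8635, 1.76397, -0.336513)–(-0.8635, 2.0502, 0)  len=0.4418
  (v12,v16,v13) [-+-] → (-0.8635, -2.0502, 0)–(-0.8635, -1.76397, 0.336513)  len=0.4418
  (v13,v16,v17) [-++] → (-0.8635, -1.76397, 0.336513)–(-0.8635, -1.60787, 0.52)  len=0.2409
  (v13,v17,v14) [-+-] → (-0.8635, -1.60787, 0.52)–(-0.8635, -1.27532, 0.129111)  len=0.5132
  (v14,v17,v18) [-++] → (-0.8635, -1.27532, 0.129111)–(-0.8635, -1.16551, 0)  len=0.1695
  (v14,v18,v15) [-+-] → (-0.8635, -1.16551, 0)–(-0.8635, -1.43019, -0.311108)  len=0.4085
  (v15,v18,v19) [-++] → (-0.8635, -1.43019, -0.311108)–(-0.8635, -1.60787, -0.52)  len=0.2742
  (v15,v19,v12) [-+-] → (-0.8635, -1.60787, -0.52)–(-0.8635, -1.84397, -0.242417)  len=0.3644
  (v12,v19,v16) [-++] → (-0.8635, -1.84397, -0.242417)–(-0.8635, -2.0502, 0)  len=0.3183

Chained into 2 loop(s):
  loop 1: 8 segments, perimeter = 2.7308
  loop 2: 8 segments, perimeter = 2.7308
Total perimeter = 5.462

loops=2 perimeter=5.462


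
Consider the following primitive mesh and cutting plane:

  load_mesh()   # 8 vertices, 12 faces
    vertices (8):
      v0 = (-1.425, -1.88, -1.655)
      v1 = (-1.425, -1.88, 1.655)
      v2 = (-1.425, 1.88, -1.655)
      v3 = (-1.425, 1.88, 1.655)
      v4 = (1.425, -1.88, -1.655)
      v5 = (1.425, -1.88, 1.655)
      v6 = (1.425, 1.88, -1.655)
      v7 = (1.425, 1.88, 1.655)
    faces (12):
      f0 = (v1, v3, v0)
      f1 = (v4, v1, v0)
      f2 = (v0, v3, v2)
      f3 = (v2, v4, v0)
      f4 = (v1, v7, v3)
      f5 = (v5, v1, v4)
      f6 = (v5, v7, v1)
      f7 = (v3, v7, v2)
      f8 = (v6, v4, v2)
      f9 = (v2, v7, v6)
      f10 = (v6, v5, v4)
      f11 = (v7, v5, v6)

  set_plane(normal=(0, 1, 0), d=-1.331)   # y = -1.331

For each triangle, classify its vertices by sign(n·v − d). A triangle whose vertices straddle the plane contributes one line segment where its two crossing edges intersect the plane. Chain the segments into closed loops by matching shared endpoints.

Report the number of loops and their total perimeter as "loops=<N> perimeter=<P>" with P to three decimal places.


loops=1 perimeter=12.320

Straddling triangles (8 of 12):
  (v1,v3,v0) [-+-] → (-1.425, -1.331, 1.655)–(-1.425, -1.331, -1.1717)  len=2.8267
  (v0,v3,v2) [-++] → (-1.425, -1.331, -1.1717)–(-1.425, -1.331, -1.655)  len=0.4833
  (v2,v4,v0) [+--] → (1.00887, -1.331, -1.655)–(-1.425, -1.331, -1.655)  len=2.4339
  (v1,v7,v3) [-++] → (-1.00887, -1.331, 1.655)–(-1.425, -1.331, 1.655)  len=0.4161
  (v5,v7,v1) [-+-] → (1.425, -1.331, 1.655)–(-1.00887, -1.331, 1.655)  len=2.4339
  (v6,v4,v2) [+-+] → (1.425, -1.331, -1.655)–(1.00887, -1.331, -1.655)  len=0.4161
  (v6,v5,v4) [+--] → (1.425, -1.331, 1.1717)–(1.425, -1.331, -1.655)  len=2.8267
  (v7,v5,v6) [+-+] → (1.425, -1.331, 1.655)–(1.425, -1.331, 1.1717)  len=0.4833

Chained into 1 loop(s):
  loop 1: 8 segments, perimeter = 12.3200
Total perimeter = 12.320
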